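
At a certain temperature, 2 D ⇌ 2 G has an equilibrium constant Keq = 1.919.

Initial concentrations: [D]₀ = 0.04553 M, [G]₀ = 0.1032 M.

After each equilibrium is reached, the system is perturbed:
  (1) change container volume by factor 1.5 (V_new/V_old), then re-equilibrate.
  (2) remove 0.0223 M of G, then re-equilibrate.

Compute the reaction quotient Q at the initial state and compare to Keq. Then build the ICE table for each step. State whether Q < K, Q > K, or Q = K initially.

Q₀ = 5.138 vs Keq = 1.919 ⇒ Q>K, reverse
Step 1:
                   D          G
  Initial    0.04553     0.1032
  Change     0.01682   -0.01682
  Equil      0.06235    0.08638
  solve Keq expr → x = -0.008412; check Q = 1.919
Then change container volume by factor 1.5 (V_new/V_old).
Step 2:
                   D          G
  Initial    0.04157    0.05758
  Change           0          0
  Equil      0.04157    0.05758
  solve Keq expr → x = 0; check Q = 1.919
Then remove 0.0223 M of G.
Step 3:
                   D          G
  Initial    0.04157    0.03528
  Change   -0.009349   0.009349
  Equil      0.03222    0.04463
  solve Keq expr → x = 0.004675; check Q = 1.919

Q₀ = 5.138; Q > K (proceeds reverse)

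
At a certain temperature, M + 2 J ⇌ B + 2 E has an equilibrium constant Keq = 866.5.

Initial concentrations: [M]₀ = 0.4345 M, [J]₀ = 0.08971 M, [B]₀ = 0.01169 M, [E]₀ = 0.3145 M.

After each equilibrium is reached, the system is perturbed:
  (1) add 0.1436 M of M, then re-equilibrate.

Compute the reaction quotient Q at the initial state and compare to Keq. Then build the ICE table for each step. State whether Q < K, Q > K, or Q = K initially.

Q₀ = 0.3307 vs Keq = 866.5 ⇒ Q<K, forward
Step 1:
                   M          J          B          E
  Initial     0.4345    0.08971    0.01169     0.3145
  Change    -0.04234   -0.08468    0.04234    0.08468
  Equil       0.3922   0.005033    0.05403     0.3992
  solve Keq expr → x = 0.04234; check Q = 866.5
Then add 0.1436 M of M.
Step 2:
                   M          J          B          E
  Initial     0.5358   0.005033    0.05403     0.3992
  Change  -3.5200e-04 -7.0401e-04 3.5200e-04 7.0401e-04
  Equil       0.5354   0.004329    0.05438     0.3999
  solve Keq expr → x = 3.5200e-04; check Q = 866.5

Q₀ = 0.3307; Q < K (proceeds forward)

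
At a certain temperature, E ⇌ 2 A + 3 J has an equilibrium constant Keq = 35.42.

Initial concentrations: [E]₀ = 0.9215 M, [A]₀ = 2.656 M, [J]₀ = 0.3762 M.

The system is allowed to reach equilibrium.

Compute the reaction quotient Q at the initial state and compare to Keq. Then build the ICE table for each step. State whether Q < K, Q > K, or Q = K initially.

Q₀ = 0.4076; Q < K (proceeds forward)

Q₀ = 0.4076 vs Keq = 35.42 ⇒ Q<K, forward
Step 1:
                   E          A          J
  I           0.9215      2.656     0.3762
  C          -0.2999     0.5998     0.8997
  E           0.6216      3.256      1.276
  solve Keq expr → x = 0.2999; check Q = 35.42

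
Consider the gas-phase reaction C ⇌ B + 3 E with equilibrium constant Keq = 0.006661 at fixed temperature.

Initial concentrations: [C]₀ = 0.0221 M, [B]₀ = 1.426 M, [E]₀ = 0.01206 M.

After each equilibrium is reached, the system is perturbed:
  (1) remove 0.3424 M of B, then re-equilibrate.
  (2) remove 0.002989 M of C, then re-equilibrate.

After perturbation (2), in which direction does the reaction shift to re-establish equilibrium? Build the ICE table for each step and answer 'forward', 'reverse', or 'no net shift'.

Direction: reverse

Q₀ = 1.1318e-04 vs Keq = 0.006661 ⇒ Q<K, forward
Step 1:
                    C           B           E
  init         0.0221       1.426     0.01206
  Δ         -0.009066    0.009066      0.0272
  eq          0.01303       1.435     0.03926
  solve Keq expr → x = 0.009066; check Q = 0.006661
Then remove 0.3424 M of B.
Step 2:
                    C           B           E
  init        0.01303       1.093     0.03926
  Δ       -9.0226e-04  9.0226e-04    0.002707
  eq          0.01213       1.094     0.04196
  solve Keq expr → x = 9.0226e-04; check Q = 0.006661
Then remove 0.002989 M of C.
Step 3:
                    C           B           E
  init       0.009143       1.094     0.04196
  Δ        8.6551e-04 -8.6551e-04   -0.002597
  eq          0.01001       1.093     0.03937
  solve Keq expr → x = -8.6551e-04; check Q = 0.006661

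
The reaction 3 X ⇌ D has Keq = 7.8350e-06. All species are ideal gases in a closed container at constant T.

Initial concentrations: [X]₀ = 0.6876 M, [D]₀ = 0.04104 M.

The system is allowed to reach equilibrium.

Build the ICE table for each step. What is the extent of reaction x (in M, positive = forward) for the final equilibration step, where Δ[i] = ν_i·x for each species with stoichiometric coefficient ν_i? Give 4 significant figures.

Q₀ = 0.1262 vs Keq = 7.8350e-06 ⇒ Q>K, reverse
Step 1:
                   X          D
  Initial     0.6876    0.04104
  Change      0.1231   -0.04104
  Equil       0.8107 4.1748e-06
  solve Keq expr → x = -0.04104; check Q = 7.8350e-06

x = -0.04104 M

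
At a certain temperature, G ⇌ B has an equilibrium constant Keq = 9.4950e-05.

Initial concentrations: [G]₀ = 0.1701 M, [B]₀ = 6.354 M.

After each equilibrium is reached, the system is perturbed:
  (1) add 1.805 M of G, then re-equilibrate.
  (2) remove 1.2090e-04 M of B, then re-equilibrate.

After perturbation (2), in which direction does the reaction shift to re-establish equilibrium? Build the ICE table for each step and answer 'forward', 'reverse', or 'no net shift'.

Direction: forward

Q₀ = 37.35 vs Keq = 9.4950e-05 ⇒ Q>K, reverse
Step 1:
                    G           B
  init         0.1701       6.354
  Δ             6.353      -6.353
  eq            6.523  6.1940e-04
  solve Keq expr → x = -6.353; check Q = 9.4950e-05
Then add 1.805 M of G.
Step 2:
                    G           B
  init          8.328  6.1940e-04
  Δ       -1.7137e-04  1.7137e-04
  eq            8.328  7.9077e-04
  solve Keq expr → x = 1.7137e-04; check Q = 9.4950e-05
Then remove 1.2090e-04 M of B.
Step 3:
                    G           B
  init          8.328  6.6987e-04
  Δ       -1.2089e-04  1.2089e-04
  eq            8.328  7.9076e-04
  solve Keq expr → x = 1.2089e-04; check Q = 9.4950e-05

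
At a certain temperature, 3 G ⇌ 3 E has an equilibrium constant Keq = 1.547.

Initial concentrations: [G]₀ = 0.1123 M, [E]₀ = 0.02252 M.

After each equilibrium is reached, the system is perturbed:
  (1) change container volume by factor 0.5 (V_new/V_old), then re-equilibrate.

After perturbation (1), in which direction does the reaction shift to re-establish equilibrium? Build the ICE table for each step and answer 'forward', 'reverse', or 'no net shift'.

Q₀ = 0.008064 vs Keq = 1.547 ⇒ Q<K, forward
Step 1:
                  G         E
  Initial    0.1123   0.02252
  Change   -0.04978   0.04978
  Equil     0.06252    0.0723
  solve Keq expr → x = 0.01659; check Q = 1.547
Then change container volume by factor 0.5 (V_new/V_old).
Step 2:
                  G         E
  Initial     0.125    0.1446
  Change          0         0
  Equil       0.125    0.1446
  solve Keq expr → x = 0; check Q = 1.547

Direction: no net shift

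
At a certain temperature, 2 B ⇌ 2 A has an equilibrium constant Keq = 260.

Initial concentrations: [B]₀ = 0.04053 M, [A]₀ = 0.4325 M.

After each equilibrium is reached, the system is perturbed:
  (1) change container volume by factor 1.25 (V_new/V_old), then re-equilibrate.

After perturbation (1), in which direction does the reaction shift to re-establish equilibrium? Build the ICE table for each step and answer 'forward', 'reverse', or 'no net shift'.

Direction: no net shift

Q₀ = 113.9 vs Keq = 260 ⇒ Q<K, forward
Step 1:
                    B           A
  I           0.04053      0.4325
  C          -0.01291     0.01291
  E           0.02762      0.4454
  solve Keq expr → x = 0.006454; check Q = 260
Then change container volume by factor 1.25 (V_new/V_old).
Step 2:
                    B           A
  I            0.0221      0.3563
  C                 0           0
  E            0.0221      0.3563
  solve Keq expr → x = 0; check Q = 260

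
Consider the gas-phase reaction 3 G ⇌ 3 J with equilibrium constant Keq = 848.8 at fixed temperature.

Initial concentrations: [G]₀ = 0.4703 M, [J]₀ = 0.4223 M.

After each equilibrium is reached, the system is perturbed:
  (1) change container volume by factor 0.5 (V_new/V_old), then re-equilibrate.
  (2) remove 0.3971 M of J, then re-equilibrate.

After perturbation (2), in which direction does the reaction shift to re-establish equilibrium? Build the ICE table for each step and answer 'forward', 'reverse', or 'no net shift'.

Q₀ = 0.724 vs Keq = 848.8 ⇒ Q<K, forward
Step 1:
                   G          J
  I           0.4703     0.4223
  C           -0.385      0.385
  E          0.08527     0.8073
  solve Keq expr → x = 0.1283; check Q = 848.8
Then change container volume by factor 0.5 (V_new/V_old).
Step 2:
                   G          J
  I           0.1705      1.615
  C                0          0
  E           0.1705      1.615
  solve Keq expr → x = 0; check Q = 848.8
Then remove 0.3971 M of J.
Step 3:
                   G          J
  I           0.1705      1.218
  C         -0.03793    0.03793
  E           0.1326      1.255
  solve Keq expr → x = 0.01264; check Q = 848.8

Direction: forward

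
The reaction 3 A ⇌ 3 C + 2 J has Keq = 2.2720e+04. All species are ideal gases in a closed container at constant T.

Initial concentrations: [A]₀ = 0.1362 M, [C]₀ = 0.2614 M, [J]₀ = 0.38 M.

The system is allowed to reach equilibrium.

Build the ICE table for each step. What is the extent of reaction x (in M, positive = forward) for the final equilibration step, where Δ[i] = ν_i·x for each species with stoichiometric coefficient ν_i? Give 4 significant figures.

x = 0.04265 M

Q₀ = 1.021 vs Keq = 2.2720e+04 ⇒ Q<K, forward
Step 1:
                  A         C         J
  Initial    0.1362    0.2614      0.38
  Change    -0.1279    0.1279    0.0853
  Equil    0.008254    0.3893    0.4653
  solve Keq expr → x = 0.04265; check Q = 2.2720e+04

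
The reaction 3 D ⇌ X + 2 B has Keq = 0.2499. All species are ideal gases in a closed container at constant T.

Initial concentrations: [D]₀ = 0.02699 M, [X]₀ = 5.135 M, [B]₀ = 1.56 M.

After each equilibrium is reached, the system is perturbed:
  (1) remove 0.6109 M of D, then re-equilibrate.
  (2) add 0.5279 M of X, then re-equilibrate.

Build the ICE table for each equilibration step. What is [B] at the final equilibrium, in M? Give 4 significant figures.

Q₀ = 6.3560e+05 vs Keq = 0.2499 ⇒ Q>K, reverse
Step 1:
                   D          X          B
  I          0.02699      5.135       1.56
  C            1.609    -0.5362     -1.072
  E            1.636      4.599     0.4876
  solve Keq expr → x = -0.5362; check Q = 0.2499
Then remove 0.6109 M of D.
Step 2:
                   D          X          B
  I            1.025      4.599     0.4876
  C           0.2336   -0.07788    -0.1558
  E            1.258      4.521     0.3319
  solve Keq expr → x = -0.07788; check Q = 0.2499
Then add 0.5279 M of X.
Step 3:
                   D          X          B
  I            1.258      5.049     0.3319
  C          0.01693  -0.005644   -0.01129
  E            1.275      5.043     0.3206
  solve Keq expr → x = -0.005644; check Q = 0.2499

[B]_eq = 0.3206 M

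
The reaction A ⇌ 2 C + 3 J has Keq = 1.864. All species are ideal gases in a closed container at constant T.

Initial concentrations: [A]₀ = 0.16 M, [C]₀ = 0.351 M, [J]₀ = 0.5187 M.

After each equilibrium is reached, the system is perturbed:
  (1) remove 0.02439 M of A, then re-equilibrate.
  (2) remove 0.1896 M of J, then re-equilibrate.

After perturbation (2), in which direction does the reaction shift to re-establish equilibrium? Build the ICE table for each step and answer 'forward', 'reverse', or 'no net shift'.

Direction: forward

Q₀ = 0.1075 vs Keq = 1.864 ⇒ Q<K, forward
Step 1:
                    A           C           J
  Initial        0.16       0.351      0.5187
  Change     -0.08824      0.1765      0.2647
  Equil       0.07176      0.5275      0.7834
  solve Keq expr → x = 0.08824; check Q = 1.864
Then remove 0.02439 M of A.
Step 2:
                    A           C           J
  Initial     0.04737      0.5275      0.7834
  Change      0.01079    -0.02158    -0.03237
  Equil       0.05816      0.5059       0.751
  solve Keq expr → x = -0.01079; check Q = 1.864
Then remove 0.1896 M of J.
Step 3:
                    A           C           J
  Initial     0.05816      0.5059      0.5614
  Change     -0.01989     0.03978     0.05967
  Equil       0.03827      0.5457      0.6211
  solve Keq expr → x = 0.01989; check Q = 1.864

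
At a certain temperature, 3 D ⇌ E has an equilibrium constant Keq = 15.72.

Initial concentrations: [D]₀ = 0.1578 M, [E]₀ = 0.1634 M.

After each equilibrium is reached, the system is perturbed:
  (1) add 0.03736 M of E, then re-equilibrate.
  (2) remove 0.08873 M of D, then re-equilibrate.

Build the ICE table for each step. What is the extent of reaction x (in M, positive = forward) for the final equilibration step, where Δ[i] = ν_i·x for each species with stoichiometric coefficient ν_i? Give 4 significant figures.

x = -0.02578 M

Q₀ = 41.58 vs Keq = 15.72 ⇒ Q>K, reverse
Step 1:
                   D          E
  I           0.1578     0.1634
  C          0.05237   -0.01746
  E           0.2102     0.1459
  solve Keq expr → x = -0.01746; check Q = 15.72
Then add 0.03736 M of E.
Step 2:
                   D          E
  I           0.2102     0.1833
  C          0.01457  -0.004857
  E           0.2247     0.1784
  solve Keq expr → x = -0.004857; check Q = 15.72
Then remove 0.08873 M of D.
Step 3:
                   D          E
  I            0.136     0.1784
  C          0.07734   -0.02578
  E           0.2134     0.1527
  solve Keq expr → x = -0.02578; check Q = 15.72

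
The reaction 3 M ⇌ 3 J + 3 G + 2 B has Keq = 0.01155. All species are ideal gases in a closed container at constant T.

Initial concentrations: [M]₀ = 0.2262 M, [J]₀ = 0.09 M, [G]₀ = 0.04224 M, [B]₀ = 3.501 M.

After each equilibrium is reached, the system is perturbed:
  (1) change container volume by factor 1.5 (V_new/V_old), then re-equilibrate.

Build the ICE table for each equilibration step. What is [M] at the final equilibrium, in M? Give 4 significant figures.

Q₀ = 5.8184e-05 vs Keq = 0.01155 ⇒ Q<K, forward
Step 1:
                    M           J           G           B
  Initial      0.2262        0.09     0.04224       3.501
  Change     -0.06236     0.06236     0.06236     0.04157
  Equil        0.1638      0.1524      0.1046       3.543
  solve Keq expr → x = 0.02079; check Q = 0.01155
Then change container volume by factor 1.5 (V_new/V_old).
Step 2:
                    M           J           G           B
  Initial      0.1092      0.1016     0.06973       2.362
  Change     -0.02123     0.02123     0.02123     0.01416
  Equil       0.08799      0.1228     0.09097       2.376
  solve Keq expr → x = 0.007078; check Q = 0.01155

[M]_eq = 0.08799 M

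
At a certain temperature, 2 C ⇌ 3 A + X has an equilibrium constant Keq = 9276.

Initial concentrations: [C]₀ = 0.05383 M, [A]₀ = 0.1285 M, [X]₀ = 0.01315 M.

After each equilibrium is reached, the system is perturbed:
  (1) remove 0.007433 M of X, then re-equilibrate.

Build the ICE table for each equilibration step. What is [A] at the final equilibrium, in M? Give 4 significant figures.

Q₀ = 0.009629 vs Keq = 9276 ⇒ Q<K, forward
Step 1:
                  C         A         X
  init      0.05383    0.1285   0.01315
  Δ        -0.05363   0.08045   0.02682
  eq      1.9825e-04    0.2089   0.03997
  solve Keq expr → x = 0.02682; check Q = 9276
Then remove 0.007433 M of X.
Step 2:
                  C         A         X
  init    1.9825e-04    0.2089   0.03253
  Δ       -1.9320e-05 2.8980e-05 9.6599e-06
  eq      1.7893e-04     0.209   0.03254
  solve Keq expr → x = 9.6599e-06; check Q = 9276

[A]_eq = 0.209 M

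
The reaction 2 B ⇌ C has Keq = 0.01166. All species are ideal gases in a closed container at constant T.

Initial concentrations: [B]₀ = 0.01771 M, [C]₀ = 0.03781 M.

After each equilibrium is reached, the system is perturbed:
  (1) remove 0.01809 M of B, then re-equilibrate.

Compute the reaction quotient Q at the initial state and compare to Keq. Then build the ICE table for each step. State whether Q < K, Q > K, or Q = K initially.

Q₀ = 120.6; Q > K (proceeds reverse)

Q₀ = 120.6 vs Keq = 0.01166 ⇒ Q>K, reverse
Step 1:
                  B         C
  Initial   0.01771   0.03781
  Change    0.07542  -0.03771
  Equil     0.09313 1.0112e-04
  solve Keq expr → x = -0.03771; check Q = 0.01166
Then remove 0.01809 M of B.
Step 2:
                  B         C
  Initial   0.07504 1.0112e-04
  Change  7.0695e-05 -3.5347e-05
  Equil     0.07511 6.5777e-05
  solve Keq expr → x = -3.5347e-05; check Q = 0.01166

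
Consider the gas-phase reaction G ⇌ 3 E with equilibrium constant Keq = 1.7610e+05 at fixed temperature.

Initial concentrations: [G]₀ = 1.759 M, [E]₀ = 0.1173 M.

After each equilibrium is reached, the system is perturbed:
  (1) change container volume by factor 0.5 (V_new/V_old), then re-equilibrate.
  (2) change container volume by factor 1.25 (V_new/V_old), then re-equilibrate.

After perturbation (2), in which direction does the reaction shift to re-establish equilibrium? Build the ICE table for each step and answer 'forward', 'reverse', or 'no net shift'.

Direction: forward

Q₀ = 9.1755e-04 vs Keq = 1.7610e+05 ⇒ Q<K, forward
Step 1:
                   G          E
  Initial      1.759     0.1173
  Change      -1.758      5.274
  Equil   8.9002e-04      5.392
  solve Keq expr → x = 1.758; check Q = 1.7610e+05
Then change container volume by factor 0.5 (V_new/V_old).
Step 2:
                   G          E
  Initial    0.00178      10.78
  Change    0.005309   -0.01593
  Equil     0.007089      10.77
  solve Keq expr → x = -0.005309; check Q = 1.7610e+05
Then change container volume by factor 1.25 (V_new/V_old).
Step 3:
                   G          E
  Initial   0.005671      8.614
  Change   -0.002034   0.006101
  Equil     0.003637       8.62
  solve Keq expr → x = 0.002034; check Q = 1.7610e+05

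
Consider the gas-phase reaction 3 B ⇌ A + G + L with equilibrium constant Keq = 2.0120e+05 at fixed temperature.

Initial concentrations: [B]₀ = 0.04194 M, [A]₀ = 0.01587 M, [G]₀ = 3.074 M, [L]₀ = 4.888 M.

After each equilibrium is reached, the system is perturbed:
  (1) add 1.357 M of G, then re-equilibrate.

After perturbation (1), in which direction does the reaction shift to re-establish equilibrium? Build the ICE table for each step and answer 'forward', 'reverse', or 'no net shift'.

Direction: reverse

Q₀ = 3232 vs Keq = 2.0120e+05 ⇒ Q<K, forward
Step 1:
                  B         A         G         L
  I         0.04194   0.01587     3.074     4.888
  C        -0.02949   0.00983   0.00983   0.00983
  E         0.01245    0.0257     3.084     4.898
  solve Keq expr → x = 0.00983; check Q = 2.0120e+05
Then add 1.357 M of G.
Step 2:
                  B         A         G         L
  I         0.01245    0.0257     4.441     4.898
  C        0.001515 -5.0512e-04 -5.0512e-04 -5.0512e-04
  E         0.01396    0.0252      4.44     4.897
  solve Keq expr → x = -5.0512e-04; check Q = 2.0120e+05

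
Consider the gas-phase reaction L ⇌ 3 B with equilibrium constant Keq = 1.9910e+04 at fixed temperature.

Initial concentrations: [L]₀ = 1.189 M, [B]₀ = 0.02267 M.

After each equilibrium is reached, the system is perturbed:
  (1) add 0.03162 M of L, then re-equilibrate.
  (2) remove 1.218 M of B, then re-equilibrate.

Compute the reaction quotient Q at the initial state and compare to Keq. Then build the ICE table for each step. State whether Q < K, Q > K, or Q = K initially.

Q₀ = 9.7988e-06 vs Keq = 1.9910e+04 ⇒ Q<K, forward
Step 1:
                   L          B
  I            1.189    0.02267
  C           -1.187       3.56
  E          0.00231      3.583
  solve Keq expr → x = 1.187; check Q = 1.9910e+04
Then add 0.03162 M of L.
Step 2:
                   L          B
  I          0.03393      3.583
  C         -0.03143     0.0943
  E         0.002497      3.677
  solve Keq expr → x = 0.03143; check Q = 1.9910e+04
Then remove 1.218 M of B.
Step 3:
                   L          B
  I         0.002497      2.459
  C        -0.001745   0.005236
  E       7.5162e-04      2.464
  solve Keq expr → x = 0.001745; check Q = 1.9910e+04

Q₀ = 9.7988e-06; Q < K (proceeds forward)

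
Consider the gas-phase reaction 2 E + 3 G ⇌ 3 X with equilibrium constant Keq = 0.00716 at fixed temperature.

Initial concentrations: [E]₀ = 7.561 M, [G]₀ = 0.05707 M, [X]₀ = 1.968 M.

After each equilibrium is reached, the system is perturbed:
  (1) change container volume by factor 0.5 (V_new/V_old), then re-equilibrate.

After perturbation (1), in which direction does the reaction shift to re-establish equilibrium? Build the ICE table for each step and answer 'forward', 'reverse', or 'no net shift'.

Q₀ = 717.3 vs Keq = 0.00716 ⇒ Q>K, reverse
Step 1:
                   E          G          X
  I            7.561    0.05707      1.968
  C           0.7167      1.075     -1.075
  E            8.278      1.132     0.8929
  solve Keq expr → x = -0.3584; check Q = 0.00716
Then change container volume by factor 0.5 (V_new/V_old).
Step 2:
                   E          G          X
  I            16.56      2.264      1.786
  C          -0.3023    -0.4535     0.4535
  E            16.25      1.811      2.239
  solve Keq expr → x = 0.1512; check Q = 0.00716

Direction: forward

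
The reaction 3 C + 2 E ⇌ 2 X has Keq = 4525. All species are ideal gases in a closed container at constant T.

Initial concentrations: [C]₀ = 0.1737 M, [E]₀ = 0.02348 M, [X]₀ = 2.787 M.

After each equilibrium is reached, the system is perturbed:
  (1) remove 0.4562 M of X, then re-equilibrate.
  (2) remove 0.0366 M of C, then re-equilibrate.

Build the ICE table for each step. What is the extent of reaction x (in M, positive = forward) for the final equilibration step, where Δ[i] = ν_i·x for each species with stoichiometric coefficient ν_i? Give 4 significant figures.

x = -0.005861 M

Q₀ = 2.6883e+06 vs Keq = 4525 ⇒ Q>K, reverse
Step 1:
                   C          E          X
  Initial     0.1737    0.02348      2.787
  Change      0.2115      0.141     -0.141
  Equil       0.3852     0.1645      2.646
  solve Keq expr → x = -0.07051; check Q = 4525
Then remove 0.4562 M of X.
Step 2:
                   C          E          X
  Initial     0.3852     0.1645       2.19
  Change    -0.02211   -0.01474    0.01474
  Equil       0.3631     0.1498      2.205
  solve Keq expr → x = 0.00737; check Q = 4525
Then remove 0.0366 M of C.
Step 3:
                   C          E          X
  Initial     0.3265     0.1498      2.205
  Change     0.01758    0.01172   -0.01172
  Equil       0.3441     0.1615      2.193
  solve Keq expr → x = -0.005861; check Q = 4525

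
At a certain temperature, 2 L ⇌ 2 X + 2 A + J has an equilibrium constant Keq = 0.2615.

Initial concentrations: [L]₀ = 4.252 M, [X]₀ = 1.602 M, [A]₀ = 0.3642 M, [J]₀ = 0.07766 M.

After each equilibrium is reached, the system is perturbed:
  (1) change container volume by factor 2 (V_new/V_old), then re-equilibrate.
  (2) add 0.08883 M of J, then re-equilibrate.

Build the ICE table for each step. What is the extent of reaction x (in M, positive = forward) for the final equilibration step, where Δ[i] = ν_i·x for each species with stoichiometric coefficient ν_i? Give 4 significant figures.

Q₀ = 0.001462 vs Keq = 0.2615 ⇒ Q<K, forward
Step 1:
                  L         X         A         J
  init        4.252     1.602    0.3642   0.07766
  Δ         -0.7572    0.7572    0.7572    0.3786
  eq          3.495     2.359     1.121    0.4563
  solve Keq expr → x = 0.3786; check Q = 0.2615
Then change container volume by factor 2 (V_new/V_old).
Step 2:
                  L         X         A         J
  init        1.747      1.18    0.5607    0.2281
  Δ         -0.2824    0.2824    0.2824    0.1412
  eq          1.465     1.462    0.8431    0.3693
  solve Keq expr → x = 0.1412; check Q = 0.2615
Then add 0.08883 M of J.
Step 3:
                  L         X         A         J
  init        1.465     1.462    0.8431    0.4582
  Δ         0.03438  -0.03438  -0.03438  -0.01719
  eq          1.499     1.428    0.8087     0.441
  solve Keq expr → x = -0.01719; check Q = 0.2615

x = -0.01719 M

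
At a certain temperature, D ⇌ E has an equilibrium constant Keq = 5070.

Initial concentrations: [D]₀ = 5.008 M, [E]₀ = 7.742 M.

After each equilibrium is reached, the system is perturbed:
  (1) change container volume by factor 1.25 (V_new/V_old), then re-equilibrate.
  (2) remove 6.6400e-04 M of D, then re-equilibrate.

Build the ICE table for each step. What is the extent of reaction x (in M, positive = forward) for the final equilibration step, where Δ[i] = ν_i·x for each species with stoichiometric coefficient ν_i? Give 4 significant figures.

Q₀ = 1.546 vs Keq = 5070 ⇒ Q<K, forward
Step 1:
                  D         E
  init        5.008     7.742
  Δ          -5.005     5.005
  eq       0.002514     12.75
  solve Keq expr → x = 5.005; check Q = 5070
Then change container volume by factor 1.25 (V_new/V_old).
Step 2:
                  D         E
  init     0.002011      10.2
  Δ               0         0
  eq       0.002011      10.2
  solve Keq expr → x = 0; check Q = 5070
Then remove 6.6400e-04 M of D.
Step 3:
                  D         E
  init     0.001347      10.2
  Δ       6.6387e-04 -6.6387e-04
  eq       0.002011      10.2
  solve Keq expr → x = -6.6387e-04; check Q = 5070

x = -6.6387e-04 M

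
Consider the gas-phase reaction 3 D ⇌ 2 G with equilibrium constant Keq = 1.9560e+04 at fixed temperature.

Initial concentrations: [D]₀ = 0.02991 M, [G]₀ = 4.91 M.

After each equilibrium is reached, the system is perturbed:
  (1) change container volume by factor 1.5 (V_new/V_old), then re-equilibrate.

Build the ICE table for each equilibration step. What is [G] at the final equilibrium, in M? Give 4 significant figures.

[G]_eq = 3.233 M

Q₀ = 9.0098e+05 vs Keq = 1.9560e+04 ⇒ Q>K, reverse
Step 1:
                   D          G
  Initial    0.02991       4.91
  Change     0.07656   -0.05104
  Equil       0.1065      4.859
  solve Keq expr → x = -0.02552; check Q = 1.9560e+04
Then change container volume by factor 1.5 (V_new/V_old).
Step 2:
                   D          G
  Initial    0.07098      3.239
  Change     0.01016  -0.006773
  Equil      0.08114      3.233
  solve Keq expr → x = -0.003386; check Q = 1.9560e+04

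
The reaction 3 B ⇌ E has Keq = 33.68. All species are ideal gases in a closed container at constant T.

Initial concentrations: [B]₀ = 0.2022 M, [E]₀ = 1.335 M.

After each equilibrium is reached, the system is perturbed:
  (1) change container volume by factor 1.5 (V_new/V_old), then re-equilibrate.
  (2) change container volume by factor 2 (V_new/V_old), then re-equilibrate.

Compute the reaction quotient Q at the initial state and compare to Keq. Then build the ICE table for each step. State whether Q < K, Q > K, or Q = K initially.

Q₀ = 161.5; Q > K (proceeds reverse)

Q₀ = 161.5 vs Keq = 33.68 ⇒ Q>K, reverse
Step 1:
                   B          E
  I           0.2022      1.335
  C           0.1349   -0.04496
  E           0.3371       1.29
  solve Keq expr → x = -0.04496; check Q = 33.68
Then change container volume by factor 1.5 (V_new/V_old).
Step 2:
                   B          E
  I           0.2247       0.86
  C          0.06717   -0.02239
  E           0.2919     0.8376
  solve Keq expr → x = -0.02239; check Q = 33.68
Then change container volume by factor 2 (V_new/V_old).
Step 3:
                   B          E
  I           0.1459     0.4188
  C          0.08066   -0.02689
  E           0.2266     0.3919
  solve Keq expr → x = -0.02689; check Q = 33.68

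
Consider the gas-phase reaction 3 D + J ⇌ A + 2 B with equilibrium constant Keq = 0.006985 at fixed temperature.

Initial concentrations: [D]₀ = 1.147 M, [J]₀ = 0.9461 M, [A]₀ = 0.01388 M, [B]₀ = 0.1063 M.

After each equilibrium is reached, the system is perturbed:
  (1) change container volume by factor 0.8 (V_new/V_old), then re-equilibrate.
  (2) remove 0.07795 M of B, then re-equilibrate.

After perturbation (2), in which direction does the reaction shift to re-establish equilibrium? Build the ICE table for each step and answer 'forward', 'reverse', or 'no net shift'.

Direction: forward

Q₀ = 1.0986e-04 vs Keq = 0.006985 ⇒ Q<K, forward
Step 1:
                    D           J           A           B
  Initial       1.147      0.9461     0.01388      0.1063
  Change      -0.2092    -0.06973     0.06973      0.1395
  Equil        0.9378      0.8764     0.08361      0.2458
  solve Keq expr → x = 0.06973; check Q = 0.006985
Then change container volume by factor 0.8 (V_new/V_old).
Step 2:
                    D           J           A           B
  Initial       1.172       1.095      0.1045      0.3072
  Change     -0.02185   -0.007283    0.007283     0.01457
  Equil          1.15       1.088      0.1118      0.3218
  solve Keq expr → x = 0.007283; check Q = 0.006985
Then remove 0.07795 M of B.
Step 3:
                    D           J           A           B
  Initial        1.15       1.088      0.1118      0.2438
  Change     -0.05104    -0.01701     0.01701     0.03403
  Equil         1.099       1.071      0.1288      0.2778
  solve Keq expr → x = 0.01701; check Q = 0.006985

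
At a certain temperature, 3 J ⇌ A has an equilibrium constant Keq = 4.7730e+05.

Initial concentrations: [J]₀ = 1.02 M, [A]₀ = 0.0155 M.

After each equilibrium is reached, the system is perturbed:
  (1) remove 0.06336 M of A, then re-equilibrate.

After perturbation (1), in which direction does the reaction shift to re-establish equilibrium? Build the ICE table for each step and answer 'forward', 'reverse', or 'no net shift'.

Direction: forward

Q₀ = 0.01461 vs Keq = 4.7730e+05 ⇒ Q<K, forward
Step 1:
                    J           A
  Initial        1.02      0.0155
  Change       -1.011       0.337
  Equil      0.009039      0.3525
  solve Keq expr → x = 0.337; check Q = 4.7730e+05
Then remove 0.06336 M of A.
Step 2:
                    J           A
  Initial    0.009039      0.2891
  Change  -5.7585e-04  1.9195e-04
  Equil      0.008463      0.2893
  solve Keq expr → x = 1.9195e-04; check Q = 4.7730e+05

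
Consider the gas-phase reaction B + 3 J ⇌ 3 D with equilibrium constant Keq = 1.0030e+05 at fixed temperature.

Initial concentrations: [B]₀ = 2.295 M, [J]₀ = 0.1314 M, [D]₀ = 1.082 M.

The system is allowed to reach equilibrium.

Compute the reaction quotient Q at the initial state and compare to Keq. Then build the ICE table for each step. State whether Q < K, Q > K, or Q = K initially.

Q₀ = 243.3; Q < K (proceeds forward)

Q₀ = 243.3 vs Keq = 1.0030e+05 ⇒ Q<K, forward
Step 1:
                   B          J          D
  I            2.295     0.1314      1.082
  C         -0.03727    -0.1118     0.1118
  E            2.258    0.01959      1.194
  solve Keq expr → x = 0.03727; check Q = 1.0030e+05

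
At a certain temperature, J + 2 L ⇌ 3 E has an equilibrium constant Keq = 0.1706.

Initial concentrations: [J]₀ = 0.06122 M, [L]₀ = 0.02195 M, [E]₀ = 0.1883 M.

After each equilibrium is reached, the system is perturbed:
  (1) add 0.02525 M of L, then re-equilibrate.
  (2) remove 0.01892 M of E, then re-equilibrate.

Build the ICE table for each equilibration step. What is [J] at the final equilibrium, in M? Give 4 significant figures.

[J]_eq = 0.09712 M

Q₀ = 226.4 vs Keq = 0.1706 ⇒ Q>K, reverse
Step 1:
                   J          L          E
  Initial    0.06122    0.02195     0.1883
  Change     0.04303    0.08606    -0.1291
  Equil       0.1043      0.108     0.0592
  solve Keq expr → x = -0.04303; check Q = 0.1706
Then add 0.02525 M of L.
Step 2:
                   J          L          E
  Initial     0.1043     0.1333     0.0592
  Change   -0.002282  -0.004564   0.006847
  Equil        0.102     0.1287    0.06605
  solve Keq expr → x = 0.002282; check Q = 0.1706
Then remove 0.01892 M of E.
Step 3:
                   J          L          E
  Initial      0.102     0.1287    0.04713
  Change    -0.00485  -0.009699    0.01455
  Equil      0.09712      0.119    0.06168
  solve Keq expr → x = 0.00485; check Q = 0.1706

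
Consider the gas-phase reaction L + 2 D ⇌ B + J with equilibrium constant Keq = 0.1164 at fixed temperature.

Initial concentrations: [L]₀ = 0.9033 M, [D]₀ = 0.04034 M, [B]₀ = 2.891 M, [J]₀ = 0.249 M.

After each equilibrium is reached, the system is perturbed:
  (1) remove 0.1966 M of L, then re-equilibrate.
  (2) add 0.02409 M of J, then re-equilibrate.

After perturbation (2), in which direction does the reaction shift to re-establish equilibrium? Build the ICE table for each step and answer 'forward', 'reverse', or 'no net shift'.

Direction: reverse

Q₀ = 489.7 vs Keq = 0.1164 ⇒ Q>K, reverse
Step 1:
                   L          D          B          J
  init        0.9033    0.04034      2.891      0.249
  Δ           0.2359     0.4718    -0.2359    -0.2359
  eq           1.139     0.5121      2.655     0.0131
  solve Keq expr → x = -0.2359; check Q = 0.1164
Then remove 0.1966 M of L.
Step 2:
                   L          D          B          J
  init        0.9426     0.5121      2.655     0.0131
  Δ         0.002054   0.004107  -0.002054  -0.002054
  eq          0.9447     0.5162      2.653    0.01105
  solve Keq expr → x = -0.002054; check Q = 0.1164
Then add 0.02409 M of J.
Step 3:
                   L          D          B          J
  init        0.9447     0.5162      2.653    0.03514
  Δ          0.02174    0.04348   -0.02174   -0.02174
  eq          0.9664     0.5597      2.631    0.01339
  solve Keq expr → x = -0.02174; check Q = 0.1164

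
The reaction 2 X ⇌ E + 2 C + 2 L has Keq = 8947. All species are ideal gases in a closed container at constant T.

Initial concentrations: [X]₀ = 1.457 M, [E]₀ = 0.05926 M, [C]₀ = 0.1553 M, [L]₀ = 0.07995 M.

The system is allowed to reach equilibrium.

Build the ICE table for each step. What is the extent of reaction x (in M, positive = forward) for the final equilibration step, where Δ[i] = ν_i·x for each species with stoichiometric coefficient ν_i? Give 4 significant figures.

Q₀ = 4.3035e-06 vs Keq = 8947 ⇒ Q<K, forward
Step 1:
                   X          E          C          L
  init         1.457    0.05926     0.1553    0.07995
  Δ           -1.435     0.7173      1.435      1.435
  eq         0.02243     0.7765       1.59      1.515
  solve Keq expr → x = 0.7173; check Q = 8947

x = 0.7173 M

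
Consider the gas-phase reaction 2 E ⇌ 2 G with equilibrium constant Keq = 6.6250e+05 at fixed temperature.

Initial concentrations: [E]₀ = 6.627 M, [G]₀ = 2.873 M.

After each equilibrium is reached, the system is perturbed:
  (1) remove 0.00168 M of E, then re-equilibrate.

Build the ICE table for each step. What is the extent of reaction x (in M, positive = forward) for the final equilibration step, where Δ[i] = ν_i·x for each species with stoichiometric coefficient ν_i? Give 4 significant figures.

x = -8.3897e-04 M

Q₀ = 0.1879 vs Keq = 6.6250e+05 ⇒ Q<K, forward
Step 1:
                    E           G
  I             6.627       2.873
  C            -6.615       6.615
  E           0.01166       9.488
  solve Keq expr → x = 3.308; check Q = 6.6250e+05
Then remove 0.00168 M of E.
Step 2:
                    E           G
  I          0.009977       9.488
  C          0.001678   -0.001678
  E           0.01166       9.487
  solve Keq expr → x = -8.3897e-04; check Q = 6.6250e+05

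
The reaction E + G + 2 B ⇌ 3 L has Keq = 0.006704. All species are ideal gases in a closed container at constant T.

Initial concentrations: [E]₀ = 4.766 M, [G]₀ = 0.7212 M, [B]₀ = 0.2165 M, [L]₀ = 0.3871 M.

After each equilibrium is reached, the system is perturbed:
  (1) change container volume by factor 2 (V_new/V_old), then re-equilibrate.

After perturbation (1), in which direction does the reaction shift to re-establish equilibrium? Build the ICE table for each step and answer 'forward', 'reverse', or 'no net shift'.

Direction: reverse

Q₀ = 0.36 vs Keq = 0.006704 ⇒ Q>K, reverse
Step 1:
                   E          G          B          L
  Initial      4.766     0.7212     0.2165     0.3871
  Change     0.07795    0.07795     0.1559    -0.2339
  Equil        4.844     0.7992     0.3724     0.1532
  solve Keq expr → x = -0.07795; check Q = 0.006704
Then change container volume by factor 2 (V_new/V_old).
Step 2:
                   E          G          B          L
  Initial      2.422     0.3996     0.1862    0.07662
  Change    0.004526   0.004526   0.009051   -0.01358
  Equil        2.427     0.4041     0.1953    0.06305
  solve Keq expr → x = -0.004526; check Q = 0.006704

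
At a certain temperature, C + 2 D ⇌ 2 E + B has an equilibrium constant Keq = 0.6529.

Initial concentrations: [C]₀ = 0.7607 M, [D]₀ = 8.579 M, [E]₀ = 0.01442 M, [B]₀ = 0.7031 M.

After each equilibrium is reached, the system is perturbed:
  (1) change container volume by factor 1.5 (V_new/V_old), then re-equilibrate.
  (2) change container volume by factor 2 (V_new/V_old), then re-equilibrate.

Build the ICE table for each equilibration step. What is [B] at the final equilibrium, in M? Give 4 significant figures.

Q₀ = 2.6113e-06 vs Keq = 0.6529 ⇒ Q<K, forward
Step 1:
                    C           D           E           B
  Initial      0.7607       8.579     0.01442      0.7031
  Change       -0.683      -1.366       1.366       0.683
  Equil       0.07774       7.213        1.38       1.386
  solve Keq expr → x = 0.683; check Q = 0.6529
Then change container volume by factor 1.5 (V_new/V_old).
Step 2:
                    C           D           E           B
  Initial     0.05183       4.809      0.9202       0.924
  Change            0           0           0           0
  Equil       0.05183       4.809      0.9202       0.924
  solve Keq expr → x = 0; check Q = 0.6529
Then change container volume by factor 2 (V_new/V_old).
Step 3:
                    C           D           E           B
  Initial     0.02591       2.404      0.4601       0.462
  Change            0           0           0           0
  Equil       0.02591       2.404      0.4601       0.462
  solve Keq expr → x = 0; check Q = 0.6529

[B]_eq = 0.462 M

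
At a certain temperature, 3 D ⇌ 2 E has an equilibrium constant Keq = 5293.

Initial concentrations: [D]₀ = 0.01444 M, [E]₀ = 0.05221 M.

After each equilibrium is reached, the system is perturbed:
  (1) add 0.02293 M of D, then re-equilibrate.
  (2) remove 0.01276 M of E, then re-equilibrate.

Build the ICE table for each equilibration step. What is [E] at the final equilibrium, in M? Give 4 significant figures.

Q₀ = 905.3 vs Keq = 5293 ⇒ Q<K, forward
Step 1:
                  D         E
  I         0.01444   0.05221
  C       -0.006019  0.004013
  E        0.008421   0.05622
  solve Keq expr → x = 0.002006; check Q = 5293
Then add 0.02293 M of D.
Step 2:
                  D         E
  I         0.03135   0.05622
  C        -0.02155   0.01437
  E        0.009801   0.07059
  solve Keq expr → x = 0.007183; check Q = 5293
Then remove 0.01276 M of E.
Step 3:
                  D         E
  I        0.009801   0.05783
  C       -0.001145 7.6303e-04
  E        0.008656   0.05859
  solve Keq expr → x = 3.8152e-04; check Q = 5293

[E]_eq = 0.05859 M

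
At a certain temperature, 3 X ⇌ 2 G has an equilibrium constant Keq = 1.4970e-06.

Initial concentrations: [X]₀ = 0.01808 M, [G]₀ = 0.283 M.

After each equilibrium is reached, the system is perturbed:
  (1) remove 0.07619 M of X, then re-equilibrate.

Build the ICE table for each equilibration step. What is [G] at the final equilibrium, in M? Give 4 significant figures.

[G]_eq = 2.7090e-04 M

Q₀ = 1.3551e+04 vs Keq = 1.4970e-06 ⇒ Q>K, reverse
Step 1:
                  X         G
  init      0.01808     0.283
  Δ           0.424   -0.2826
  eq          0.442 3.5959e-04
  solve Keq expr → x = -0.1413; check Q = 1.4970e-06
Then remove 0.07619 M of X.
Step 2:
                  X         G
  init       0.3659 3.5959e-04
  Δ       1.3304e-04 -8.8691e-05
  eq          0.366 2.7090e-04
  solve Keq expr → x = -4.4345e-05; check Q = 1.4970e-06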